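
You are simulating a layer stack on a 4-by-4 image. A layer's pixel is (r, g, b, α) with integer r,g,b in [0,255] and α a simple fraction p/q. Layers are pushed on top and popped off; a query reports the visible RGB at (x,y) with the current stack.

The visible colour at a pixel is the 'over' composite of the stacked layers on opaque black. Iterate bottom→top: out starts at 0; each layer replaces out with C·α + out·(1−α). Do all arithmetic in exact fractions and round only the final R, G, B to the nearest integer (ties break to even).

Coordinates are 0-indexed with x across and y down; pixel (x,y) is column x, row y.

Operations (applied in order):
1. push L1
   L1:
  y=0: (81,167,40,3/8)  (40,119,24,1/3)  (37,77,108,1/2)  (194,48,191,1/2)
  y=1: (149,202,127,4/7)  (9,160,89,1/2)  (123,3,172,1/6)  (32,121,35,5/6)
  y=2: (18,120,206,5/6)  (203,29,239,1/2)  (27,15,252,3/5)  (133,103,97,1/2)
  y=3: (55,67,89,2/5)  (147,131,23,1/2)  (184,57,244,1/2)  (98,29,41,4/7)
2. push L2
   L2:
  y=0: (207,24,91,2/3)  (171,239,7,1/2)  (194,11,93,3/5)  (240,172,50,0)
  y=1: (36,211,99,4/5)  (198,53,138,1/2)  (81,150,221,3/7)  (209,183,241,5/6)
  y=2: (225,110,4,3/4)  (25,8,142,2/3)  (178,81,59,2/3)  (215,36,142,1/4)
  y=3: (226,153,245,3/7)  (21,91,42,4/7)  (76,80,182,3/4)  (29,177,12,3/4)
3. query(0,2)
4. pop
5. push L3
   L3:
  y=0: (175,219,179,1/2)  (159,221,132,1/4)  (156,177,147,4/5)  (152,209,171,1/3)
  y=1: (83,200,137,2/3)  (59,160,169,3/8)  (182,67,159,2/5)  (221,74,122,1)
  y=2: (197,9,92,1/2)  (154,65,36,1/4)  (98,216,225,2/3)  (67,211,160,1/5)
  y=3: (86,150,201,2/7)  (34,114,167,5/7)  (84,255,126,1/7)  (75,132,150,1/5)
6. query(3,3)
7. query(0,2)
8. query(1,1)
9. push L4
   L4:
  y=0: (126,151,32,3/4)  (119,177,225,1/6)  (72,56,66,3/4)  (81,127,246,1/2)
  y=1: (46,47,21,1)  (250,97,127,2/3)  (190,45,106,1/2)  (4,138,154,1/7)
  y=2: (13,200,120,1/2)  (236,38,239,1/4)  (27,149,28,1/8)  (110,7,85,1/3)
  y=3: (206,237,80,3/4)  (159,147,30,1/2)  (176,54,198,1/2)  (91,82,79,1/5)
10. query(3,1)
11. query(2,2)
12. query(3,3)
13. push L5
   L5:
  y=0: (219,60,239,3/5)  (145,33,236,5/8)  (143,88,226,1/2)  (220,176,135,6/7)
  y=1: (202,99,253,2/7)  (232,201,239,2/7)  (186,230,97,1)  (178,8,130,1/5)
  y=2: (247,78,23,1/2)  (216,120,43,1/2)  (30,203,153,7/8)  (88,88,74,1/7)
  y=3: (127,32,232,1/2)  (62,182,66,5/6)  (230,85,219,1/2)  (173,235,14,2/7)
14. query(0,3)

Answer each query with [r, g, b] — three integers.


query (0,2) [L1,L2] — begin 0,0,0
+L1 (α=5/6) → [15, 100, 515/3]
+L2 (α=3/4) → [345/2, 215/2, 551/12]
rounded: [172, 108, 46]

at x=3,y=3 over L1,L3:
+L1 (α=4/7) → [56, 116/7, 164/7]
+L3 (α=1/5) → [299/5, 1388/35, 1706/35]
→ [60, 40, 49]

at x=0,y=2 over L1,L3:
+L1 (α=5/6) → [15, 100, 515/3]
+L3 (α=1/2) → [106, 109/2, 791/6]
= [106, 54, 132]

at x=1,y=1 over L1,L3:
after L1 α=1/2: [9/2, 80, 89/2]
after L3 α=3/8: [399/16, 110, 1459/16]
= [25, 110, 91]

query (3,1) [L1,L3,L4] — begin 0,0,0
after L1 α=5/6: [80/3, 605/6, 175/6]
after L3 α=1: [221, 74, 122]
after L4 α=1/7: [190, 582/7, 886/7]
= [190, 83, 127]

(2,2) stack=L1,L3,L4; from [0,0,0]:
after L1 α=3/5: [81/5, 9, 756/5]
after L3 α=2/3: [1061/15, 147, 1002/5]
after L4 α=1/8: [979/15, 589/4, 3577/20]
rounded: [65, 147, 179]

(3,3) stack=L1,L3,L4; from [0,0,0]:
+L1 (α=4/7) → [56, 116/7, 164/7]
+L3 (α=1/5) → [299/5, 1388/35, 1706/35]
+L4 (α=1/5) → [1651/25, 8422/175, 9589/175]
rounded: [66, 48, 55]

query (0,3) [L1,L3,L4,L5] — begin 0,0,0
after L1 α=2/5: [22, 134/5, 178/5]
after L3 α=2/7: [282/7, 62, 580/7]
after L4 α=3/4: [1152/7, 773/4, 565/7]
after L5 α=1/2: [2041/14, 901/8, 2189/14]
rounded: [146, 113, 156]


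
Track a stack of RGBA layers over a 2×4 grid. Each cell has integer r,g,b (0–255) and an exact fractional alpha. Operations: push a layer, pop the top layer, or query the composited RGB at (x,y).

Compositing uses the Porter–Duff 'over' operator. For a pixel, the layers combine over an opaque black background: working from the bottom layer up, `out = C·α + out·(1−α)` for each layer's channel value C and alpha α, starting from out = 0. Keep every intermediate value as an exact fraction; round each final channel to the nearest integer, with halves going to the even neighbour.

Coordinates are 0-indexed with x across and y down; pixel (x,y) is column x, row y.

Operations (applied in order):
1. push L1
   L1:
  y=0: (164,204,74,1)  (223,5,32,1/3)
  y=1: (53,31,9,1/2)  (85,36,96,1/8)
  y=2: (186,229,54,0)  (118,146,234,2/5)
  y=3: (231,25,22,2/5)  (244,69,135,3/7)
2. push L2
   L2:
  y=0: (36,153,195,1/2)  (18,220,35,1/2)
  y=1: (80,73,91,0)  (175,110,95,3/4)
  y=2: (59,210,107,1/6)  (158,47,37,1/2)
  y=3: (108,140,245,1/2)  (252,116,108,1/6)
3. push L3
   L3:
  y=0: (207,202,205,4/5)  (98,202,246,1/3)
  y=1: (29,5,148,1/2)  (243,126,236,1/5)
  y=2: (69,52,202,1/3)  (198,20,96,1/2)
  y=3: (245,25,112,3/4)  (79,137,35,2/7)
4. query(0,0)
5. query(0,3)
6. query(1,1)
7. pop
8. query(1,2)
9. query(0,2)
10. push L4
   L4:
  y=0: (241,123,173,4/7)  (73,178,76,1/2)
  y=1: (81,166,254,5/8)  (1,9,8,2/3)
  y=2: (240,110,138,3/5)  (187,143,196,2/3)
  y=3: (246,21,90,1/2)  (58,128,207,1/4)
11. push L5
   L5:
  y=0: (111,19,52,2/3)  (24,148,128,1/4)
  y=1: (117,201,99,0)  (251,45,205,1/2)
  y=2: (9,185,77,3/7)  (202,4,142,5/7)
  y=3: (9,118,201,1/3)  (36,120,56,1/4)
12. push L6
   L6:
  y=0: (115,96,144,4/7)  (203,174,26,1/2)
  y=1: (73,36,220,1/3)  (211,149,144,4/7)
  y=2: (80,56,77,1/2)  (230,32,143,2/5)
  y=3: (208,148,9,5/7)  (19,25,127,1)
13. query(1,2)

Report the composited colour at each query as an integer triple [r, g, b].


query (0,0) [L1,L2,L3] — begin 0,0,0
after L1 α=1: [164, 204, 74]
after L2 α=1/2: [100, 357/2, 269/2]
after L3 α=4/5: [928/5, 1973/10, 1909/10]
→ [186, 197, 191]

at x=0,y=3 over L1,L2,L3:
after L1 α=2/5: [462/5, 10, 44/5]
after L2 α=1/2: [501/5, 75, 1269/10]
after L3 α=3/4: [1044/5, 75/2, 4629/40]
= [209, 38, 116]

query (1,1) [L1,L2,L3] — begin 0,0,0
after L1 α=1/8: [85/8, 9/2, 12]
after L2 α=3/4: [4285/32, 669/8, 297/4]
after L3 α=1/5: [6229/40, 921/10, 533/5]
= [156, 92, 107]

at x=1,y=2 over L1,L2:
L1 α=2/5: [236/5, 292/5, 468/5]
L2 α=1/2: [513/5, 527/10, 653/10]
→ [103, 53, 65]

at x=0,y=2 over L1,L2:
L1 α=0: [0, 0, 0]
L2 α=1/6: [59/6, 35, 107/6]
= [10, 35, 18]

at x=1,y=2 over L1,L2,L4,L5,L6:
L1 α=2/5: [236/5, 292/5, 468/5]
L2 α=1/2: [513/5, 527/10, 653/10]
L4 α=2/3: [2383/15, 1129/10, 4573/30]
L5 α=5/7: [19916/105, 1229/35, 15223/105]
L6 α=2/5: [36016/175, 5927/175, 25233/175]
= [206, 34, 144]


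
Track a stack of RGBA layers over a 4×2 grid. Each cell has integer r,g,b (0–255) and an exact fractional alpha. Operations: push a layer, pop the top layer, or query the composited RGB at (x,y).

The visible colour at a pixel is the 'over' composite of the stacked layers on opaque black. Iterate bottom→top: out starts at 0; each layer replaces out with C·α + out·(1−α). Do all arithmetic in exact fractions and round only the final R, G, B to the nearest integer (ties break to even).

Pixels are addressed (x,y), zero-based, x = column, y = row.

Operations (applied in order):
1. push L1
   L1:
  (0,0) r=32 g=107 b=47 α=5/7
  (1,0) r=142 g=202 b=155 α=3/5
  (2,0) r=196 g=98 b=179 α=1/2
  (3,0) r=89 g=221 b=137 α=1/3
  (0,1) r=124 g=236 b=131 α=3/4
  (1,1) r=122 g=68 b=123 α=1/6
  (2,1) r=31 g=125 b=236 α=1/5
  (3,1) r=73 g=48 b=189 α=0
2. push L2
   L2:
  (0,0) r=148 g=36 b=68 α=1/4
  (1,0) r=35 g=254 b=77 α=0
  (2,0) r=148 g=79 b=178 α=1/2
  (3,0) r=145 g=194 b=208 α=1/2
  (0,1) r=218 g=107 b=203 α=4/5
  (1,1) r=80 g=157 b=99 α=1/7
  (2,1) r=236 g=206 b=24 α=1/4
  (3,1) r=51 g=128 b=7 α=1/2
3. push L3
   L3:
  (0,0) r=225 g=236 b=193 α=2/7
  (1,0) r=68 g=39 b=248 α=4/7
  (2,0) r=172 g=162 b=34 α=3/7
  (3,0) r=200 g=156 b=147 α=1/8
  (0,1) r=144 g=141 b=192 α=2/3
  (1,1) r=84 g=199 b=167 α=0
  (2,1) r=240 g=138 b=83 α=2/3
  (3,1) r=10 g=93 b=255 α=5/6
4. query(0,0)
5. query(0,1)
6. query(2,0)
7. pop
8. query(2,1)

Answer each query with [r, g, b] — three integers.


at x=0,y=0 over L1,L2,L3:
+L1 (α=5/7) → [160/7, 535/7, 235/7]
+L2 (α=1/4) → [379/7, 1857/28, 1181/28]
+L3 (α=2/7) → [5045/49, 22501/196, 16713/196]
= [103, 115, 85]

query (0,1) [L1,L2,L3] — begin 0,0,0
L1 α=3/4: [93, 177, 393/4]
L2 α=4/5: [193, 121, 3641/20]
L3 α=2/3: [481/3, 403/3, 11321/60]
→ [160, 134, 189]

query (2,0) [L1,L2,L3] — begin 0,0,0
L1 α=1/2: [98, 49, 179/2]
L2 α=1/2: [123, 64, 535/4]
L3 α=3/7: [144, 106, 91]
→ [144, 106, 91]

(2,1) stack=L1,L2; from [0,0,0]:
+L1 (α=1/5) → [31/5, 25, 236/5]
+L2 (α=1/4) → [1273/20, 281/4, 207/5]
rounded: [64, 70, 41]


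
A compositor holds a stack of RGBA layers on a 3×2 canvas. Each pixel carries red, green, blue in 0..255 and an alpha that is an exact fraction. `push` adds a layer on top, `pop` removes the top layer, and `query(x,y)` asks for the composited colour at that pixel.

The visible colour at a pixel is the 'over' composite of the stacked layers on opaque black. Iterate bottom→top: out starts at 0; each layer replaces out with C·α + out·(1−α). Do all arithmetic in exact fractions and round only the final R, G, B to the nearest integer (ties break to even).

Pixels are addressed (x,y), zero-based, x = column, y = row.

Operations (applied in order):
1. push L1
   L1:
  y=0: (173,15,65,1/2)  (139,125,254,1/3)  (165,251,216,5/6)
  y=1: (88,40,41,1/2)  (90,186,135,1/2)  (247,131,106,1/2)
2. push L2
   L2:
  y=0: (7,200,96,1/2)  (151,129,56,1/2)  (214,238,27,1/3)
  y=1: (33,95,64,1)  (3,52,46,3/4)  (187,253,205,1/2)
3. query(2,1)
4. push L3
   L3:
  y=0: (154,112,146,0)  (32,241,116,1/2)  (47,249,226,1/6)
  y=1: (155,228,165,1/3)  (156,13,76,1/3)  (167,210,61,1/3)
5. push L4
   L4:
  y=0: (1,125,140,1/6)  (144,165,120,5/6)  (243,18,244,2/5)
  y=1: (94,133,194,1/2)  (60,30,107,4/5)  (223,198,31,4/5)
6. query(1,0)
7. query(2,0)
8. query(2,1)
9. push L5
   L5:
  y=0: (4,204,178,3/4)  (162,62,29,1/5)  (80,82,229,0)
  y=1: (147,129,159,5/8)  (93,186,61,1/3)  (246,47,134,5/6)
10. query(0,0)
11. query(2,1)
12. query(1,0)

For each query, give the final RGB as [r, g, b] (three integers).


query (2,1) [L1,L2] — begin 0,0,0
L1 α=1/2: [247/2, 131/2, 53]
L2 α=1/2: [621/4, 637/4, 129]
→ [155, 159, 129]

query (1,0) [L1,L2,L3,L4] — begin 0,0,0
after L1 α=1/3: [139/3, 125/3, 254/3]
after L2 α=1/2: [296/3, 256/3, 211/3]
after L3 α=1/2: [196/3, 979/6, 559/6]
after L4 α=5/6: [1178/9, 5929/36, 4159/36]
rounded: [131, 165, 116]

at x=2,y=0 over L1,L2,L3,L4:
L1 α=5/6: [275/2, 1255/6, 180]
L2 α=1/3: [163, 1969/9, 129]
L3 α=1/6: [431/3, 6043/27, 871/6]
L4 α=2/5: [917/5, 6367/45, 1847/10]
→ [183, 141, 185]

at x=2,y=1 over L1,L2,L3,L4:
after L1 α=1/2: [247/2, 131/2, 53]
after L2 α=1/2: [621/4, 637/4, 129]
after L3 α=1/3: [955/6, 1057/6, 319/3]
after L4 α=4/5: [6307/30, 5809/30, 691/15]
rounded: [210, 194, 46]

query (0,0) [L1,L2,L3,L4,L5] — begin 0,0,0
after L1 α=1/2: [173/2, 15/2, 65/2]
after L2 α=1/2: [187/4, 415/4, 257/4]
after L3 α=0: [187/4, 415/4, 257/4]
after L4 α=1/6: [313/8, 2575/24, 615/8]
after L5 α=3/4: [409/32, 17263/96, 4887/32]
= [13, 180, 153]

at x=2,y=1 over L1,L2,L3,L4,L5:
L1 α=1/2: [247/2, 131/2, 53]
L2 α=1/2: [621/4, 637/4, 129]
L3 α=1/3: [955/6, 1057/6, 319/3]
L4 α=4/5: [6307/30, 5809/30, 691/15]
L5 α=5/6: [43207/180, 12859/180, 10741/90]
rounded: [240, 71, 119]

query (1,0) [L1,L2,L3,L4,L5] — begin 0,0,0
after L1 α=1/3: [139/3, 125/3, 254/3]
after L2 α=1/2: [296/3, 256/3, 211/3]
after L3 α=1/2: [196/3, 979/6, 559/6]
after L4 α=5/6: [1178/9, 5929/36, 4159/36]
after L5 α=1/5: [1234/9, 6487/45, 884/9]
→ [137, 144, 98]


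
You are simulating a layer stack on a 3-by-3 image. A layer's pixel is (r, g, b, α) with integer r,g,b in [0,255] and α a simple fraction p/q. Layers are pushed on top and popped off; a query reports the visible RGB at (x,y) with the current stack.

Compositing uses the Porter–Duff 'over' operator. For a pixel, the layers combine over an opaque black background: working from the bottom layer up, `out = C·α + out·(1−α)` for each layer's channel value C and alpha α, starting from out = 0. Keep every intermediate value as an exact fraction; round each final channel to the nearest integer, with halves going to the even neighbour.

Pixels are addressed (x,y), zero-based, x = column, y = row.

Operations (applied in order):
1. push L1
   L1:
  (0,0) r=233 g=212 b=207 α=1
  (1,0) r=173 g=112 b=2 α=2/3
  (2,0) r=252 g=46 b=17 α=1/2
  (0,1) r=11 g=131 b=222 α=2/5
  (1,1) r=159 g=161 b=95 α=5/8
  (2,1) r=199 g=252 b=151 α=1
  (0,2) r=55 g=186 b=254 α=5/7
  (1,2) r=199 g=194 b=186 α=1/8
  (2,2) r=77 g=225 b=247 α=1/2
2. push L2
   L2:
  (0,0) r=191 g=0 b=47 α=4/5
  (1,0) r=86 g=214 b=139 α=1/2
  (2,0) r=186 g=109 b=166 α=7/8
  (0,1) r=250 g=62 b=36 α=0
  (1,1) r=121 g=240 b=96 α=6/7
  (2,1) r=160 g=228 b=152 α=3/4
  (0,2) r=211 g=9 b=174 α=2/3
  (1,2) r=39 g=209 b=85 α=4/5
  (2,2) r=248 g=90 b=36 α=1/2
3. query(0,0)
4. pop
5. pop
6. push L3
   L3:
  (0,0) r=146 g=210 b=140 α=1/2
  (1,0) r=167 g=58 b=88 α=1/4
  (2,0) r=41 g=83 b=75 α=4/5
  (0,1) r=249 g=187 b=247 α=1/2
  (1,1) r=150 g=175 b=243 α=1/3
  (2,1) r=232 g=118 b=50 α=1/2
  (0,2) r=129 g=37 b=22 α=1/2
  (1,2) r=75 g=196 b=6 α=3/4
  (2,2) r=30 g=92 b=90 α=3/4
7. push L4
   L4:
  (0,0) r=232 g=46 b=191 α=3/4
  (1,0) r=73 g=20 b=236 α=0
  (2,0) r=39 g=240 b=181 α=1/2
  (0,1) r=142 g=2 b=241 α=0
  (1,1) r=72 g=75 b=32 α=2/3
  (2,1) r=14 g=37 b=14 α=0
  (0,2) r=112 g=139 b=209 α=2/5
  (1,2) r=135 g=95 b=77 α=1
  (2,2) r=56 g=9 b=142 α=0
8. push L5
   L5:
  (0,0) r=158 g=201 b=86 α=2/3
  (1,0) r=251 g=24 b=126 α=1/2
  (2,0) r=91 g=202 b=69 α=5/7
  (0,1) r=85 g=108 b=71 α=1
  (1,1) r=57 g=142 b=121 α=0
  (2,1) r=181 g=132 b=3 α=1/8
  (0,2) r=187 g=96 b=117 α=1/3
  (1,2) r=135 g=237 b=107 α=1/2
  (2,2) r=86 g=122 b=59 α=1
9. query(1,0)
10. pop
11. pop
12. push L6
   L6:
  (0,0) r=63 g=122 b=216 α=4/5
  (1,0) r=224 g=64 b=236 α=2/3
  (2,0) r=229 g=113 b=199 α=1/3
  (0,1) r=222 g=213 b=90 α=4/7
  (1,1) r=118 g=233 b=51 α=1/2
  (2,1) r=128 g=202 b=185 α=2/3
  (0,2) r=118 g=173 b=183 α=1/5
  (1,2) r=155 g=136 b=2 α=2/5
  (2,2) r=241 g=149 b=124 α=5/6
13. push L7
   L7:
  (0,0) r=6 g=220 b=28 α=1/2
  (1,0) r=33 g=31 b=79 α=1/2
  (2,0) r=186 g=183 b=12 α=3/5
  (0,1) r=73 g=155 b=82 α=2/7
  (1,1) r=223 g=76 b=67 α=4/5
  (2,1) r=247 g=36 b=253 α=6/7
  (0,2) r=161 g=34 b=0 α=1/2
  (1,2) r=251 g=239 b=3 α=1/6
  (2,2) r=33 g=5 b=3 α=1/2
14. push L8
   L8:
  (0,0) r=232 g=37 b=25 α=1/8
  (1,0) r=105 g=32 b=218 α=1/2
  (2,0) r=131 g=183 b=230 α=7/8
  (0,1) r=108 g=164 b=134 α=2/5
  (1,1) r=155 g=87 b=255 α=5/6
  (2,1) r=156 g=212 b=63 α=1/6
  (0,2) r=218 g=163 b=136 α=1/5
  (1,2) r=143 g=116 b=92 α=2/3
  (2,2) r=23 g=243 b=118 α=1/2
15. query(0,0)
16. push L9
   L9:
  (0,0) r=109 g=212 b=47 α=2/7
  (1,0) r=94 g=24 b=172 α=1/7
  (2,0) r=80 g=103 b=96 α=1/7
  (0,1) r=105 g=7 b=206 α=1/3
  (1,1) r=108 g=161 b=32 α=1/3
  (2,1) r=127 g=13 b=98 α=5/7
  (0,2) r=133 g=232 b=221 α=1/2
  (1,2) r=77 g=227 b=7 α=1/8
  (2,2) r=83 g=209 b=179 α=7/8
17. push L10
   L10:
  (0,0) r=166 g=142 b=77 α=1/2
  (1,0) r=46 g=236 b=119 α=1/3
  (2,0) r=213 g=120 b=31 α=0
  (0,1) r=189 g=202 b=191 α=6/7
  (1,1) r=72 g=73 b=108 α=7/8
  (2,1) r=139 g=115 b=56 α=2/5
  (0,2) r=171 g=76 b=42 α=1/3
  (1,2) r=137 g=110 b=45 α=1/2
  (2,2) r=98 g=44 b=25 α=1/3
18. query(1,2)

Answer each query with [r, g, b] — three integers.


at x=0,y=0 over L1,L2:
after L1 α=1: [233, 212, 207]
after L2 α=4/5: [997/5, 212/5, 79]
= [199, 42, 79]

(1,0) stack=L3,L4,L5; from [0,0,0]:
after L3 α=1/4: [167/4, 29/2, 22]
after L4 α=0: [167/4, 29/2, 22]
after L5 α=1/2: [1171/8, 77/4, 74]
= [146, 19, 74]

(0,0) stack=L3,L6,L7,L8; from [0,0,0]:
L3 α=1/2: [73, 105, 70]
L6 α=4/5: [65, 593/5, 934/5]
L7 α=1/2: [71/2, 1693/10, 537/5]
L8 α=1/8: [961/16, 12221/80, 971/10]
= [60, 153, 97]

query (1,2) [L3,L6,L7,L8,L9,L10] — begin 0,0,0
+L3 (α=3/4) → [225/4, 147, 9/2]
+L6 (α=2/5) → [383/4, 713/5, 7/2]
+L7 (α=1/6) → [973/8, 476/3, 41/12]
+L8 (α=2/3) → [1087/8, 1172/9, 2249/36]
+L9 (α=1/8) → [8225/64, 10247/72, 15995/288]
+L10 (α=1/2) → [16993/128, 18167/144, 28955/576]
→ [133, 126, 50]


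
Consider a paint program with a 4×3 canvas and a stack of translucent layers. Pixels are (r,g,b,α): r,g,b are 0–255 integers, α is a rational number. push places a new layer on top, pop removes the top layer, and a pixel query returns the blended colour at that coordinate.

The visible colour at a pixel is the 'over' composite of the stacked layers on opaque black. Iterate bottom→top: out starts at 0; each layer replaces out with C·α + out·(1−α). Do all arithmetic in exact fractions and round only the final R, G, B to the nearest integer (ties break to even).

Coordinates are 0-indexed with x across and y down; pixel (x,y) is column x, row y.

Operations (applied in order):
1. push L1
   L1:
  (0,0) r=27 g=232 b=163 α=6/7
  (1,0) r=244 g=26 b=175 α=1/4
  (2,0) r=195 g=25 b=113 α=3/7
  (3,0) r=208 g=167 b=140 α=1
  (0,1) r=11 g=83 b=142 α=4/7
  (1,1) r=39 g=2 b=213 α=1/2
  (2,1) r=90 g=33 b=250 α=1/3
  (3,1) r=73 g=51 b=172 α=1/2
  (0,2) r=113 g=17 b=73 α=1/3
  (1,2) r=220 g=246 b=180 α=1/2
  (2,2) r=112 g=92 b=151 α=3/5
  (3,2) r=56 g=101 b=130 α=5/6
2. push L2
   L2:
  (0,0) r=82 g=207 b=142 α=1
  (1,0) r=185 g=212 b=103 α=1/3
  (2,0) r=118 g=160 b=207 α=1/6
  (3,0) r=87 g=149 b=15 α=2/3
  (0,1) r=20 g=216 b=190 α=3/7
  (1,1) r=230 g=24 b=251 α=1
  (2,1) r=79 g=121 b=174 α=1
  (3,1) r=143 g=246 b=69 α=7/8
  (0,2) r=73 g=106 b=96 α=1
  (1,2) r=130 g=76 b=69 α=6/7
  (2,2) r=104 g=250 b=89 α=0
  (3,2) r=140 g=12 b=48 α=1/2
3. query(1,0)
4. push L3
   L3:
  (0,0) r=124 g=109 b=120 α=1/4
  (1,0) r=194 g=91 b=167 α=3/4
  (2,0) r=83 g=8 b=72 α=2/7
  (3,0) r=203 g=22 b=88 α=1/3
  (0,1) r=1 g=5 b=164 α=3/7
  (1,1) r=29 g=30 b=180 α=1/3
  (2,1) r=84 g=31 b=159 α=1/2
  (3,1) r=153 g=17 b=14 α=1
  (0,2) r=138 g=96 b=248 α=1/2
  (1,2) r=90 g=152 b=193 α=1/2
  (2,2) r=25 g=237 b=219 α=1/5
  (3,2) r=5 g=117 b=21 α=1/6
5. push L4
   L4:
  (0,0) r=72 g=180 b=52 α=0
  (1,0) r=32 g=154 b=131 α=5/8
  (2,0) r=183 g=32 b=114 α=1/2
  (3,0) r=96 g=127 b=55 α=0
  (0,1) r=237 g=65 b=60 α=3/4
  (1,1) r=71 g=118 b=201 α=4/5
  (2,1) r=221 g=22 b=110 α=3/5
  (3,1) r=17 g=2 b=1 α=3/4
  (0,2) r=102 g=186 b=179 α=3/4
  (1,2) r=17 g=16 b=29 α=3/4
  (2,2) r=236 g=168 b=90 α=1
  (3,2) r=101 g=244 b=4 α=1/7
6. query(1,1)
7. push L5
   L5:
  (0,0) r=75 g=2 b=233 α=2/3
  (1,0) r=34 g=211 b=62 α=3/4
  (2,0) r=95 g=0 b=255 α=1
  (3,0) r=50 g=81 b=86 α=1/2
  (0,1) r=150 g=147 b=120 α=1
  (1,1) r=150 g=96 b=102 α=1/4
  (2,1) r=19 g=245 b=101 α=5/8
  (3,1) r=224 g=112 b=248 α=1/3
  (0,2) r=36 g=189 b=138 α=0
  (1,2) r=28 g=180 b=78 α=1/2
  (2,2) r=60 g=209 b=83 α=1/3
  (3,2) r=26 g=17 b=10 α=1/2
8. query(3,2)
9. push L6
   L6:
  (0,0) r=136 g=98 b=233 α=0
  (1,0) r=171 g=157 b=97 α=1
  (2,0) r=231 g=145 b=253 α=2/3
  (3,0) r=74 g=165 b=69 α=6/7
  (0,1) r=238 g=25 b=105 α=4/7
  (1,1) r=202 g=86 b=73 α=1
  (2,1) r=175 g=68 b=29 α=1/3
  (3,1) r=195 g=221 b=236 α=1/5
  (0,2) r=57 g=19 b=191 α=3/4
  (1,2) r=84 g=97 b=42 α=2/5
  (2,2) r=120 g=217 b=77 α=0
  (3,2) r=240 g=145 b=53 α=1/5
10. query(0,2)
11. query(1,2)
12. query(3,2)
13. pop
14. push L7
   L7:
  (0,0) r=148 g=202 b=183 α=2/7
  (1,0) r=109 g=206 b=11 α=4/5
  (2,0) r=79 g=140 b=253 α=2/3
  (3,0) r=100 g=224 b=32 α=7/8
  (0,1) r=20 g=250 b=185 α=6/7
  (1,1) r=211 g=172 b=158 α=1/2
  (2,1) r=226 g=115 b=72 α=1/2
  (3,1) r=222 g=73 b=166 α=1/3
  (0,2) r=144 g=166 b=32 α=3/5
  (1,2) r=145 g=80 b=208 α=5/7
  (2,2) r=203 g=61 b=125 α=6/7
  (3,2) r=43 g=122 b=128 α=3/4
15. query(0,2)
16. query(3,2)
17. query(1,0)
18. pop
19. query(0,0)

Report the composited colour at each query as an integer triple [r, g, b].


at x=1,y=0 over L1,L2:
L1 α=1/4: [61, 13/2, 175/4]
L2 α=1/3: [307/3, 75, 127/2]
= [102, 75, 64]

at x=1,y=1 over L1,L2,L3,L4:
L1 α=1/2: [39/2, 1, 213/2]
L2 α=1: [230, 24, 251]
L3 α=1/3: [163, 26, 682/3]
L4 α=4/5: [447/5, 498/5, 3094/15]
→ [89, 100, 206]

(3,2) stack=L1,L2,L3,L4,L5; from [0,0,0]:
after L1 α=5/6: [140/3, 505/6, 325/3]
after L2 α=1/2: [280/3, 577/12, 469/6]
after L3 α=1/6: [1415/18, 4289/72, 2471/36]
after L4 α=1/7: [1718/21, 1031/12, 2495/42]
after L5 α=1/2: [1132/21, 1235/24, 2915/84]
→ [54, 51, 35]

at x=0,y=2 over L1,L2,L3,L4,L5,L6:
after L1 α=1/3: [113/3, 17/3, 73/3]
after L2 α=1: [73, 106, 96]
after L3 α=1/2: [211/2, 101, 172]
after L4 α=3/4: [823/8, 659/4, 709/4]
after L5 α=0: [823/8, 659/4, 709/4]
after L6 α=3/4: [2191/32, 887/16, 3001/16]
rounded: [68, 55, 188]

at x=1,y=2 over L1,L2,L3,L4,L5,L6:
after L1 α=1/2: [110, 123, 90]
after L2 α=6/7: [890/7, 579/7, 72]
after L3 α=1/2: [760/7, 1643/14, 265/2]
after L4 α=3/4: [1117/28, 2315/56, 439/8]
after L5 α=1/2: [1901/56, 12395/112, 1063/16]
after L6 α=2/5: [15111/280, 58913/560, 4533/80]
= [54, 105, 57]

at x=3,y=2 over L1,L2,L3,L4,L5,L6:
L1 α=5/6: [140/3, 505/6, 325/3]
L2 α=1/2: [280/3, 577/12, 469/6]
L3 α=1/6: [1415/18, 4289/72, 2471/36]
L4 α=1/7: [1718/21, 1031/12, 2495/42]
L5 α=1/2: [1132/21, 1235/24, 2915/84]
L6 α=1/5: [9568/105, 421/6, 4028/105]
→ [91, 70, 38]

(0,2) stack=L1,L2,L3,L4,L5,L7; from [0,0,0]:
+L1 (α=1/3) → [113/3, 17/3, 73/3]
+L2 (α=1) → [73, 106, 96]
+L3 (α=1/2) → [211/2, 101, 172]
+L4 (α=3/4) → [823/8, 659/4, 709/4]
+L5 (α=0) → [823/8, 659/4, 709/4]
+L7 (α=3/5) → [2551/20, 331/2, 901/10]
= [128, 166, 90]

(3,2) stack=L1,L2,L3,L4,L5,L7; from [0,0,0]:
L1 α=5/6: [140/3, 505/6, 325/3]
L2 α=1/2: [280/3, 577/12, 469/6]
L3 α=1/6: [1415/18, 4289/72, 2471/36]
L4 α=1/7: [1718/21, 1031/12, 2495/42]
L5 α=1/2: [1132/21, 1235/24, 2915/84]
L7 α=3/4: [3841/84, 10019/96, 35171/336]
rounded: [46, 104, 105]

at x=1,y=0 over L1,L2,L3,L4,L5,L7:
after L1 α=1/4: [61, 13/2, 175/4]
after L2 α=1/3: [307/3, 75, 127/2]
after L3 α=3/4: [2053/12, 87, 1129/8]
after L4 α=5/8: [2693/32, 1031/8, 8627/64]
after L5 α=3/4: [5957/128, 6095/32, 20531/256]
after L7 α=4/5: [12353/128, 32463/160, 6359/256]
= [97, 203, 25]

query (0,0) [L1,L2,L3,L4,L5] — begin 0,0,0
+L1 (α=6/7) → [162/7, 1392/7, 978/7]
+L2 (α=1) → [82, 207, 142]
+L3 (α=1/4) → [185/2, 365/2, 273/2]
+L4 (α=0) → [185/2, 365/2, 273/2]
+L5 (α=2/3) → [485/6, 373/6, 1205/6]
rounded: [81, 62, 201]


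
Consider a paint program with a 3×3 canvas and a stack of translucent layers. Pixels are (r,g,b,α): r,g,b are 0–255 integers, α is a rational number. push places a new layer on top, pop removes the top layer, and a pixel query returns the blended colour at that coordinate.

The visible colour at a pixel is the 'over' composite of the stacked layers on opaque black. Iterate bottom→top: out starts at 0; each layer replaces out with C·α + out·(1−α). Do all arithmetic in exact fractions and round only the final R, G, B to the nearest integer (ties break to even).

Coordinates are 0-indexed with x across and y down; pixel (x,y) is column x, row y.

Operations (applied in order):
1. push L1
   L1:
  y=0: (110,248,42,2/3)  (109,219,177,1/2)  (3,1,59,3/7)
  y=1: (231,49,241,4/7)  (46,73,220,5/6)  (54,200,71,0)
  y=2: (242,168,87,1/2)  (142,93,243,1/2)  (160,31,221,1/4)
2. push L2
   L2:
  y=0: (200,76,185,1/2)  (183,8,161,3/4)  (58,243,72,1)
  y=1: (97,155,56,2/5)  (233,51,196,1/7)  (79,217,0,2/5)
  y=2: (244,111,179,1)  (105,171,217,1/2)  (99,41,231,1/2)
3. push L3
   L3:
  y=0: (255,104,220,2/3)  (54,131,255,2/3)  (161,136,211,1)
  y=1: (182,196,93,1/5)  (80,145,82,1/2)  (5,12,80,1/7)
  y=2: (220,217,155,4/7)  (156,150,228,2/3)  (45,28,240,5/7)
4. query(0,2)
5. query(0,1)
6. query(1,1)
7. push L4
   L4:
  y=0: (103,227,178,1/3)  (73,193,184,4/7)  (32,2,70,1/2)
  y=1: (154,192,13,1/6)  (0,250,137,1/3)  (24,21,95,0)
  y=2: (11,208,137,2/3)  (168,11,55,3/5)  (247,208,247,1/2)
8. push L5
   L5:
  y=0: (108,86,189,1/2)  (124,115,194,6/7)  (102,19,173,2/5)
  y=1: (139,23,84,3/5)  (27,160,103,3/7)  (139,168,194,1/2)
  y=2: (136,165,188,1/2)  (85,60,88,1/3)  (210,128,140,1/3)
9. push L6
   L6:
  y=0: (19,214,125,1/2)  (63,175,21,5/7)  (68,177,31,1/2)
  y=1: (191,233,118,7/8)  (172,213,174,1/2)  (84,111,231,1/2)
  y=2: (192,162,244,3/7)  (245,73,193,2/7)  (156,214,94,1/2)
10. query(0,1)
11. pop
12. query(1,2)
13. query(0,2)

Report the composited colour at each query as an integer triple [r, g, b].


(0,2) stack=L1,L2,L3; from [0,0,0]:
L1 α=1/2: [121, 84, 87/2]
L2 α=1: [244, 111, 179]
L3 α=4/7: [1612/7, 1201/7, 1157/7]
rounded: [230, 172, 165]

(0,1) stack=L1,L2,L3; from [0,0,0]:
+L1 (α=4/7) → [132, 28, 964/7]
+L2 (α=2/5) → [118, 394/5, 3676/35]
+L3 (α=1/5) → [654/5, 2556/25, 17959/175]
= [131, 102, 103]

at x=1,y=1 over L1,L2,L3:
after L1 α=5/6: [115/3, 365/6, 550/3]
after L2 α=1/7: [463/7, 416/7, 1296/7]
after L3 α=1/2: [1023/14, 1431/14, 935/7]
rounded: [73, 102, 134]

at x=0,y=1 over L1,L2,L3,L4,L5,L6:
after L1 α=4/7: [132, 28, 964/7]
after L2 α=2/5: [118, 394/5, 3676/35]
after L3 α=1/5: [654/5, 2556/25, 17959/175]
after L4 α=1/6: [404/3, 586/5, 3069/35]
after L5 α=3/5: [2059/15, 1517/25, 14958/175]
after L6 α=7/8: [11057/60, 10573/50, 39877/350]
→ [184, 211, 114]

(1,2) stack=L1,L2,L3,L4,L5; from [0,0,0]:
+L1 (α=1/2) → [71, 93/2, 243/2]
+L2 (α=1/2) → [88, 435/4, 677/4]
+L3 (α=2/3) → [400/3, 545/4, 2501/12]
+L4 (α=3/5) → [2312/15, 611/10, 3491/30]
+L5 (α=1/3) → [5899/45, 911/15, 4811/45]
= [131, 61, 107]

(0,2) stack=L1,L2,L3,L4,L5; from [0,0,0]:
+L1 (α=1/2) → [121, 84, 87/2]
+L2 (α=1) → [244, 111, 179]
+L3 (α=4/7) → [1612/7, 1201/7, 1157/7]
+L4 (α=2/3) → [1766/21, 1371/7, 1025/7]
+L5 (α=1/2) → [2311/21, 1263/7, 2341/14]
→ [110, 180, 167]


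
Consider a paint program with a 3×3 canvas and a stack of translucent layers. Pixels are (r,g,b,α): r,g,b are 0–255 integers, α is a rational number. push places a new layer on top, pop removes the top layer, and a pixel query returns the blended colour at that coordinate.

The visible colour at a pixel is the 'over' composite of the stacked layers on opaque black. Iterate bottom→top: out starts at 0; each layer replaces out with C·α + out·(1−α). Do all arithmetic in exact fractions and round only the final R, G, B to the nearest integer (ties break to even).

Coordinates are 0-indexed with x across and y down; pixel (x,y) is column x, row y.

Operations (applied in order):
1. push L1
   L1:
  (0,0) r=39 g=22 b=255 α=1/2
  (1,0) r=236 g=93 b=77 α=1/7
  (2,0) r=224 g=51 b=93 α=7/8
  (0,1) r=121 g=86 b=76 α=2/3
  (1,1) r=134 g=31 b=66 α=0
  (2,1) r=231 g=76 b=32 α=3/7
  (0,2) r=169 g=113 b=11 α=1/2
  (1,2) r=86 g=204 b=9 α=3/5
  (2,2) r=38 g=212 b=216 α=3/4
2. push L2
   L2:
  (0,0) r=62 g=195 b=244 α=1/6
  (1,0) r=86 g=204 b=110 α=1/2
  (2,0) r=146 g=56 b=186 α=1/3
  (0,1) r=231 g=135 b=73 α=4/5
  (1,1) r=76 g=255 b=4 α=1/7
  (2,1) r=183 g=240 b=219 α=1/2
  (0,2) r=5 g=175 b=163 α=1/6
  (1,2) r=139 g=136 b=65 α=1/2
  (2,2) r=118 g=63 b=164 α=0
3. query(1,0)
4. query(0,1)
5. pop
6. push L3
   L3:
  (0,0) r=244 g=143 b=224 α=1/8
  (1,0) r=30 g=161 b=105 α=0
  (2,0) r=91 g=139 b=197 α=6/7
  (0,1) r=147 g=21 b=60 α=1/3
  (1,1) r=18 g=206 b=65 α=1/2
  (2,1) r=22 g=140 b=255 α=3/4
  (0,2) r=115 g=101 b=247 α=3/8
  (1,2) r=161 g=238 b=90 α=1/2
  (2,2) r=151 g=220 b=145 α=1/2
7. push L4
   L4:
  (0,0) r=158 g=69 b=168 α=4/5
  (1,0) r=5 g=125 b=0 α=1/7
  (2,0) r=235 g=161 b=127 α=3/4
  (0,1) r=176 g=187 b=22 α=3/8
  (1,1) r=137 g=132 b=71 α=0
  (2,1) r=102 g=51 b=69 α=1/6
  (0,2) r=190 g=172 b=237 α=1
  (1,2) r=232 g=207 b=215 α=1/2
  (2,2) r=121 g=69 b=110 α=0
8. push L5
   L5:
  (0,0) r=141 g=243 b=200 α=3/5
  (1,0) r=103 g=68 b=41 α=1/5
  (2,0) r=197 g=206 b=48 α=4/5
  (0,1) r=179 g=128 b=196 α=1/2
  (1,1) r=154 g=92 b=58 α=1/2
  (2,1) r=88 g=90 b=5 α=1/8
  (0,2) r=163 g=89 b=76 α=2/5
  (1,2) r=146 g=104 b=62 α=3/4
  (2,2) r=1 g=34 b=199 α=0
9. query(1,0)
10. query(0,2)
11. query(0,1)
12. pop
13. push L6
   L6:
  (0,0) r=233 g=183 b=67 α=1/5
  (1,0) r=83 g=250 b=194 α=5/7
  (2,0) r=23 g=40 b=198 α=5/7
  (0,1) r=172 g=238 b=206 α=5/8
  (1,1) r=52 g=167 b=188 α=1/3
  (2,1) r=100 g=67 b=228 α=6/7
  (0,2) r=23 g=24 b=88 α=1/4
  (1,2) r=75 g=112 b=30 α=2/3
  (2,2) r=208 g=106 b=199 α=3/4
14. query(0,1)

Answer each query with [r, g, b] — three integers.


query (1,0) [L1,L2] — begin 0,0,0
L1 α=1/7: [236/7, 93/7, 11]
L2 α=1/2: [419/7, 1521/14, 121/2]
= [60, 109, 60]

query (0,1) [L1,L2] — begin 0,0,0
L1 α=2/3: [242/3, 172/3, 152/3]
L2 α=4/5: [3014/15, 1792/15, 1028/15]
= [201, 119, 69]

query (1,0) [L1,L3,L4,L5] — begin 0,0,0
+L1 (α=1/7) → [236/7, 93/7, 11]
+L3 (α=0) → [236/7, 93/7, 11]
+L4 (α=1/7) → [1451/49, 1433/49, 66/7]
+L5 (α=1/5) → [10851/245, 9064/245, 551/35]
→ [44, 37, 16]

(0,2) stack=L1,L3,L4,L5; from [0,0,0]:
L1 α=1/2: [169/2, 113/2, 11/2]
L3 α=3/8: [1535/16, 1171/16, 1537/16]
L4 α=1: [190, 172, 237]
L5 α=2/5: [896/5, 694/5, 863/5]
rounded: [179, 139, 173]

query (0,1) [L1,L3,L4,L5] — begin 0,0,0
L1 α=2/3: [242/3, 172/3, 152/3]
L3 α=1/3: [925/9, 407/9, 484/9]
L4 α=3/8: [9377/72, 1771/18, 1507/36]
L5 α=1/2: [22265/144, 4075/36, 8563/72]
rounded: [155, 113, 119]

at x=0,y=1 over L1,L3,L4,L6:
+L1 (α=2/3) → [242/3, 172/3, 152/3]
+L3 (α=1/3) → [925/9, 407/9, 484/9]
+L4 (α=3/8) → [9377/72, 1771/18, 1507/36]
+L6 (α=5/8) → [30017/192, 8911/48, 13867/96]
rounded: [156, 186, 144]


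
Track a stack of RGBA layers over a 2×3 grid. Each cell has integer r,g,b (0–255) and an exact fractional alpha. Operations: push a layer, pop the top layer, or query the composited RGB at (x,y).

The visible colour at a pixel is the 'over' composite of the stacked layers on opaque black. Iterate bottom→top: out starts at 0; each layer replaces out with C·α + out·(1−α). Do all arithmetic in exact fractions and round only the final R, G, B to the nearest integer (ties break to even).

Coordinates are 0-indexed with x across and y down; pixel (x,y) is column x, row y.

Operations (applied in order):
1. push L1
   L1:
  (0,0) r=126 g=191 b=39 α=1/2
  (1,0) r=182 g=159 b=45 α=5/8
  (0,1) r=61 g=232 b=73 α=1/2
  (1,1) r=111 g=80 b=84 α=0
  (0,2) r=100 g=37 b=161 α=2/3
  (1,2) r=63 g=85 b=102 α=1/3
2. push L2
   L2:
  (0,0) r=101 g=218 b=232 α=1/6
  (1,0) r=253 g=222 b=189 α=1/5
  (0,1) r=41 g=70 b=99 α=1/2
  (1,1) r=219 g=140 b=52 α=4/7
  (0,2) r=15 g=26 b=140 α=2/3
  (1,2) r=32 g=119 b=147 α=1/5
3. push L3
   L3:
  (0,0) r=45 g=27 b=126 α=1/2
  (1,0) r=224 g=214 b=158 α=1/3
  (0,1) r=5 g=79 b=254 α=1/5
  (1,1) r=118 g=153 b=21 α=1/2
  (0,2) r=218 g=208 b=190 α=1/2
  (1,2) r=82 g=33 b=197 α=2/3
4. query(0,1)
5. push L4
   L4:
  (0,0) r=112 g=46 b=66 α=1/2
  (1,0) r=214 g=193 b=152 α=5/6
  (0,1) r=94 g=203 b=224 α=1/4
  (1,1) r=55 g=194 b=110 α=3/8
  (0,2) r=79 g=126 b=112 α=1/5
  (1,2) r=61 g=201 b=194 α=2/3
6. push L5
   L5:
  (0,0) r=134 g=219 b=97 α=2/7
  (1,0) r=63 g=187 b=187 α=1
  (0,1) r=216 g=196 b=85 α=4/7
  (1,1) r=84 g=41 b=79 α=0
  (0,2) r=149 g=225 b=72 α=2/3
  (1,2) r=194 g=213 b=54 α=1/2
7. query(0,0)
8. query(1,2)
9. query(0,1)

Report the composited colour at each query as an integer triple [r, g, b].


query (0,1) [L1,L2,L3] — begin 0,0,0
L1 α=1/2: [61/2, 116, 73/2]
L2 α=1/2: [143/4, 93, 271/4]
L3 α=1/5: [148/5, 451/5, 105]
→ [30, 90, 105]

(0,0) stack=L1,L2,L3,L4,L5; from [0,0,0]:
+L1 (α=1/2) → [63, 191/2, 39/2]
+L2 (α=1/6) → [208/3, 1391/12, 659/12]
+L3 (α=1/2) → [343/6, 1715/24, 2171/24]
+L4 (α=1/2) → [1015/12, 2819/48, 3755/48]
+L5 (α=2/7) → [8291/84, 5017/48, 28087/336]
→ [99, 105, 84]

at x=1,y=2 over L1,L2,L3,L4,L5:
+L1 (α=1/3) → [21, 85/3, 34]
+L2 (α=1/5) → [116/5, 697/15, 283/5]
+L3 (α=2/3) → [312/5, 1687/45, 751/5]
+L4 (α=2/3) → [922/15, 19777/135, 897/5]
+L5 (α=1/2) → [1916/15, 24266/135, 1167/10]
= [128, 180, 117]

at x=0,y=1 over L1,L2,L3,L4,L5:
+L1 (α=1/2) → [61/2, 116, 73/2]
+L2 (α=1/2) → [143/4, 93, 271/4]
+L3 (α=1/5) → [148/5, 451/5, 105]
+L4 (α=1/4) → [457/10, 592/5, 539/4]
+L5 (α=4/7) → [10011/70, 5696/35, 2977/28]
rounded: [143, 163, 106]


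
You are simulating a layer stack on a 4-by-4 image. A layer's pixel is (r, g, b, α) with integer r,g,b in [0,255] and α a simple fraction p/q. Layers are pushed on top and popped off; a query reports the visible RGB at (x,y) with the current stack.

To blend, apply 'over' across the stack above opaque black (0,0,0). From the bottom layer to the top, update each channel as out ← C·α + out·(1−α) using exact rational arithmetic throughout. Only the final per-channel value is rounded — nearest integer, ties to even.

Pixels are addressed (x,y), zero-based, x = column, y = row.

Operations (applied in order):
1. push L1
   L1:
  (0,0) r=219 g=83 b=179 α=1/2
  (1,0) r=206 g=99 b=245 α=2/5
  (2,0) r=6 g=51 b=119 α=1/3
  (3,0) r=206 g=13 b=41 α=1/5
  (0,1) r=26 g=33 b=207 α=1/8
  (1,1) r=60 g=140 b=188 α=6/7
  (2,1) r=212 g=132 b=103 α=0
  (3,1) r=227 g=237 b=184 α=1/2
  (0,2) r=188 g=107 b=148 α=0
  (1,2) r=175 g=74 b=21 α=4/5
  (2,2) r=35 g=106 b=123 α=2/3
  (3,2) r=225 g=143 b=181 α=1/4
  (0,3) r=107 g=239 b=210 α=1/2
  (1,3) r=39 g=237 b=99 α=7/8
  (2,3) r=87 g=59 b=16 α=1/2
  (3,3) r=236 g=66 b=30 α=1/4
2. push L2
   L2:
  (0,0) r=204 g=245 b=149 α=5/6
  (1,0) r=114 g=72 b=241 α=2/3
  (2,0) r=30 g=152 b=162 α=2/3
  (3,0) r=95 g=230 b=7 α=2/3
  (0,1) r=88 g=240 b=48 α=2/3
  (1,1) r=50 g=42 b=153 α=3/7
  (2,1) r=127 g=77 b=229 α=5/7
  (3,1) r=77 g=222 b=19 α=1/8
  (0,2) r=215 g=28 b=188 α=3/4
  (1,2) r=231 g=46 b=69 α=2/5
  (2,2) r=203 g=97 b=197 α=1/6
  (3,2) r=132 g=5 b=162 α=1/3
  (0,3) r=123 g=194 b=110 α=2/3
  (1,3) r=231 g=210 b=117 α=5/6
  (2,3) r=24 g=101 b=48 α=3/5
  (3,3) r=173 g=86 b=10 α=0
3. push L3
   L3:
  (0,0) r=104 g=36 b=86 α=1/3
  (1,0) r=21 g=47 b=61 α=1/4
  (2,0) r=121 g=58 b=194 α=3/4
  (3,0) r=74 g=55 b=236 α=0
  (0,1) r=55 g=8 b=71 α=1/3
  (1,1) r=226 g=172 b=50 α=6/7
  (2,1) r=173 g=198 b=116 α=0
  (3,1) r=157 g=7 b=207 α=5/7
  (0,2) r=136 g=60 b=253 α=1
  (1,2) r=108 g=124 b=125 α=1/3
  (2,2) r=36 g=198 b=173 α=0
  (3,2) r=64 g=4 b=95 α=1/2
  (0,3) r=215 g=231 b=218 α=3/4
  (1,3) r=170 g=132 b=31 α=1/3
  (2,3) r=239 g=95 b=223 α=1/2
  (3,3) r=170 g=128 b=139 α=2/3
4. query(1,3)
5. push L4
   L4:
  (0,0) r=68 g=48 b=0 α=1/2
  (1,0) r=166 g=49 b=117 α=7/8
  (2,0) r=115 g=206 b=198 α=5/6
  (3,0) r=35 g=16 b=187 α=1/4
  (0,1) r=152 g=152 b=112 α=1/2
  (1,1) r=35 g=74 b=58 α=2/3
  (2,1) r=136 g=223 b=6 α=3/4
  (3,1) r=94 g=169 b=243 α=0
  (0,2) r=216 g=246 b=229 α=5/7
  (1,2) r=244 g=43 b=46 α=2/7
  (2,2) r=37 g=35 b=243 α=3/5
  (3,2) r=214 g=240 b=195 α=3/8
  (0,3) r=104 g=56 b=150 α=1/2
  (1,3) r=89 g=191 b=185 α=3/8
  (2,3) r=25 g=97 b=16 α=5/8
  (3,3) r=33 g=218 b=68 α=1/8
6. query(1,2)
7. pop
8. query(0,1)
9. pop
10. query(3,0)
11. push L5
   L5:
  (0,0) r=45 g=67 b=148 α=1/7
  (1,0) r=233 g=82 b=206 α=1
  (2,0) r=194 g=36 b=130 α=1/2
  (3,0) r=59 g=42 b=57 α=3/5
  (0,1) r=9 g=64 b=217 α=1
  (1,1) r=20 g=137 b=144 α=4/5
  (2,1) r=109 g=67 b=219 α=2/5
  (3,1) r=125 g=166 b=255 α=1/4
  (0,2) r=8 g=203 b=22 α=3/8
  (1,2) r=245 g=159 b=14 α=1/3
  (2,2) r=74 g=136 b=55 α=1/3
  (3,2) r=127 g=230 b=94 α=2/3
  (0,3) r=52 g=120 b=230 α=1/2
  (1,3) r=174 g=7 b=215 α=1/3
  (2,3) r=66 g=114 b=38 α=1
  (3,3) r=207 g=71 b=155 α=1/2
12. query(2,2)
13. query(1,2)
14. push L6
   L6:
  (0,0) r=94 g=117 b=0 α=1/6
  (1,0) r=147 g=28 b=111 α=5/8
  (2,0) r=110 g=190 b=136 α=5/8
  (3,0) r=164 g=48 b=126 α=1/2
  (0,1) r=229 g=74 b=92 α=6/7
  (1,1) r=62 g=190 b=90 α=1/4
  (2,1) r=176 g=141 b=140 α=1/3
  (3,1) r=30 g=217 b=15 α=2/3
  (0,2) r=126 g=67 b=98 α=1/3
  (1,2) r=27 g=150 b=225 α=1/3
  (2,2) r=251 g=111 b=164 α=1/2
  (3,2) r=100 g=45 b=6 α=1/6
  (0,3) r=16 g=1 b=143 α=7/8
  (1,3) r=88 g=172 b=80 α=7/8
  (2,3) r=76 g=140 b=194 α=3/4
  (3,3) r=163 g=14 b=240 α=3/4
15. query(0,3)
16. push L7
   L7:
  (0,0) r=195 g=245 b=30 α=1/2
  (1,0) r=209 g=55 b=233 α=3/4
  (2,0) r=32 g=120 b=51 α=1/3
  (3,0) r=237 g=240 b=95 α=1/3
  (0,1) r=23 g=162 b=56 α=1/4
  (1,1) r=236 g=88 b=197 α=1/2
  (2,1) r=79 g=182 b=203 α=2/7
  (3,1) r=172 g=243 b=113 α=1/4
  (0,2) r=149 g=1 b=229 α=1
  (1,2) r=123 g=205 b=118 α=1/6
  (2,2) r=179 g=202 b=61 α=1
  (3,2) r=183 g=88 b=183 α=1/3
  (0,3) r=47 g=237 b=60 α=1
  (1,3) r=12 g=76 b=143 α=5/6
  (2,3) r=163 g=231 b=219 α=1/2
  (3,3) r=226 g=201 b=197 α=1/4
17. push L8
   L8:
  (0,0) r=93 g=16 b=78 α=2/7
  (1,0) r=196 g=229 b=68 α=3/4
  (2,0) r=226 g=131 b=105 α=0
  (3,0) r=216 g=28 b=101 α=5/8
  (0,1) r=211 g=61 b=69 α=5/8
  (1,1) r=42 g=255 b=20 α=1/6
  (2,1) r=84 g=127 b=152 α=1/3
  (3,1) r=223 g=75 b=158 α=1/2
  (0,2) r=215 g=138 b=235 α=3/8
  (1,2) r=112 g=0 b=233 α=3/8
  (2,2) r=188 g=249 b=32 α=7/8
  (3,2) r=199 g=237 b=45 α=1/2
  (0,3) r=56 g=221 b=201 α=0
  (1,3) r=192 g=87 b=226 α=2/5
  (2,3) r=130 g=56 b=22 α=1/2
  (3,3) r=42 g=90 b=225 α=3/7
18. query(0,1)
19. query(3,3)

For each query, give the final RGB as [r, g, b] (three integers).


(1,3) stack=L1,L2,L3; from [0,0,0]:
after L1 α=7/8: [273/8, 1659/8, 693/8]
after L2 α=5/6: [3171/16, 3353/16, 1791/16]
after L3 α=1/3: [4531/24, 4409/24, 2039/24]
rounded: [189, 184, 85]

(1,2) stack=L1,L2,L3,L4; from [0,0,0]:
after L1 α=4/5: [140, 296/5, 84/5]
after L2 α=2/5: [882/5, 1348/25, 942/25]
after L3 α=1/3: [768/5, 1932/25, 5009/75]
after L4 α=2/7: [1256/7, 2362/35, 6389/105]
rounded: [179, 67, 61]

query (0,1) [L1,L2,L3] — begin 0,0,0
L1 α=1/8: [13/4, 33/8, 207/8]
L2 α=2/3: [239/4, 1291/8, 325/8]
L3 α=1/3: [349/6, 441/4, 203/4]
→ [58, 110, 51]

query (3,0) [L1,L2] — begin 0,0,0
+L1 (α=1/5) → [206/5, 13/5, 41/5]
+L2 (α=2/3) → [1156/15, 771/5, 37/5]
→ [77, 154, 7]

at x=2,y=2 over L1,L2,L5:
+L1 (α=2/3) → [70/3, 212/3, 82]
+L2 (α=1/6) → [959/18, 1351/18, 607/6]
+L5 (α=1/3) → [1625/27, 2575/27, 772/9]
→ [60, 95, 86]

(1,2) stack=L1,L2,L5; from [0,0,0]:
after L1 α=4/5: [140, 296/5, 84/5]
after L2 α=2/5: [882/5, 1348/25, 942/25]
after L5 α=1/3: [2989/15, 6671/75, 2234/75]
rounded: [199, 89, 30]

query (0,3) [L1,L2,L5,L6] — begin 0,0,0
+L1 (α=1/2) → [107/2, 239/2, 105]
+L2 (α=2/3) → [599/6, 1015/6, 325/3]
+L5 (α=1/2) → [911/12, 1735/12, 1015/6]
+L6 (α=7/8) → [2255/96, 1819/96, 7021/48]
→ [23, 19, 146]

(0,1) stack=L1,L2,L5,L6,L7,L8; from [0,0,0]:
+L1 (α=1/8) → [13/4, 33/8, 207/8]
+L2 (α=2/3) → [239/4, 1291/8, 325/8]
+L5 (α=1) → [9, 64, 217]
+L6 (α=6/7) → [1383/7, 508/7, 769/7]
+L7 (α=1/4) → [2155/14, 1329/14, 2699/28]
+L8 (α=5/8) → [21235/112, 8257/112, 17757/224]
rounded: [190, 74, 79]

at x=3,y=3 over L1,L2,L5,L6,L7,L8:
after L1 α=1/4: [59, 33/2, 15/2]
after L2 α=0: [59, 33/2, 15/2]
after L5 α=1/2: [133, 175/4, 325/4]
after L6 α=3/4: [311/2, 343/16, 3205/16]
after L7 α=1/4: [1385/8, 4245/64, 12767/64]
after L8 α=3/7: [1637/14, 8565/112, 23567/112]
→ [117, 76, 210]


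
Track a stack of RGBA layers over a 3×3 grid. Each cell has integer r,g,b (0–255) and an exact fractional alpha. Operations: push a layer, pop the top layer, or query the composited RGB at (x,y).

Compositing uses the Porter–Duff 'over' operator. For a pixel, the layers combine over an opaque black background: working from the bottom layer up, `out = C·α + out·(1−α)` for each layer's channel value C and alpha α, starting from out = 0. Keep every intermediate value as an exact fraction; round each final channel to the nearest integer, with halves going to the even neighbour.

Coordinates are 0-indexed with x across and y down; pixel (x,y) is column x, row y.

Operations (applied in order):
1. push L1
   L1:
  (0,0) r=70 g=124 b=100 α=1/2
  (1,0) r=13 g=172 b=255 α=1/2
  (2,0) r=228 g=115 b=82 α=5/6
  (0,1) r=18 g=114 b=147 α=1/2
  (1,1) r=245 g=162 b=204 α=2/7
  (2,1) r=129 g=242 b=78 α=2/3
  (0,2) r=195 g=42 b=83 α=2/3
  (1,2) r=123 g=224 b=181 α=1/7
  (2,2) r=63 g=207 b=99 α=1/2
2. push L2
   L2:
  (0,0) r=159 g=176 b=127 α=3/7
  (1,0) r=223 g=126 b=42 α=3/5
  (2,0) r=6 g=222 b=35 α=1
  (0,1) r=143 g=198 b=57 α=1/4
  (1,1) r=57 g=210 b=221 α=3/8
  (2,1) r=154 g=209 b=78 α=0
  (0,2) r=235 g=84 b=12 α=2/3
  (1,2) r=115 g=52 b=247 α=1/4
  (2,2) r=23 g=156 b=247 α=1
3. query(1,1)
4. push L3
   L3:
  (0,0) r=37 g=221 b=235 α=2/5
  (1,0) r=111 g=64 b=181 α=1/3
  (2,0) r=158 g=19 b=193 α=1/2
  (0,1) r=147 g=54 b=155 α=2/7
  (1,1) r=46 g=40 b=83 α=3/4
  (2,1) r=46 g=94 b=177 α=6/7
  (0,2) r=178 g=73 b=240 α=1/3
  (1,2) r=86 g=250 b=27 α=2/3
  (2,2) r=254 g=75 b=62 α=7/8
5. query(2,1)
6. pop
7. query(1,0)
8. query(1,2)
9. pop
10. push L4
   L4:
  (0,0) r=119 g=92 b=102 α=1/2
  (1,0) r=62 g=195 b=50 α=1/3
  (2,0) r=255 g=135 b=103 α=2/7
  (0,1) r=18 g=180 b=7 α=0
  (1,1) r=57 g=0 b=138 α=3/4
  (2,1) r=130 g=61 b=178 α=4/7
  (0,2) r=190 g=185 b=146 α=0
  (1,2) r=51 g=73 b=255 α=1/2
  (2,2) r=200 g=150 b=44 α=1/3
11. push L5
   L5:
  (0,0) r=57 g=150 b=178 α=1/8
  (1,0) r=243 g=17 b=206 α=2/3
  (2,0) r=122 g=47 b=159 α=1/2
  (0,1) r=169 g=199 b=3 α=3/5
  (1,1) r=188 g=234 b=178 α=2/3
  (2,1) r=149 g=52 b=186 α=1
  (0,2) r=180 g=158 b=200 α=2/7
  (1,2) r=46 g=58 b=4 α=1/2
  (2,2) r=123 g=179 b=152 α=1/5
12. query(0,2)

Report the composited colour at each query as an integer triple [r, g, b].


at x=1,y=1 over L1,L2:
L1 α=2/7: [70, 324/7, 408/7]
L2 α=3/8: [521/8, 3015/28, 6681/56]
= [65, 108, 119]

query (2,1) [L1,L2,L3] — begin 0,0,0
after L1 α=2/3: [86, 484/3, 52]
after L2 α=0: [86, 484/3, 52]
after L3 α=6/7: [362/7, 2176/21, 1114/7]
rounded: [52, 104, 159]

(1,0) stack=L1,L2; from [0,0,0]:
+L1 (α=1/2) → [13/2, 86, 255/2]
+L2 (α=3/5) → [682/5, 110, 381/5]
→ [136, 110, 76]

at x=1,y=2 over L1,L2:
after L1 α=1/7: [123/7, 32, 181/7]
after L2 α=1/4: [587/14, 37, 568/7]
→ [42, 37, 81]

query (0,2) [L1,L4,L5] — begin 0,0,0
L1 α=2/3: [130, 28, 166/3]
L4 α=0: [130, 28, 166/3]
L5 α=2/7: [1010/7, 456/7, 290/3]
rounded: [144, 65, 97]
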